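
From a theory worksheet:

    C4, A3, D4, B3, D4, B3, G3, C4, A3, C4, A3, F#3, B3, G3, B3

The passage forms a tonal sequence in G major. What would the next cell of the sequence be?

The 5-note cells begin on C4, B3, A3 — each down a 2nd from the last.
From G3 the diatonic shape gives G3 E3 A3 F#3 A3.

G3 E3 A3 F#3 A3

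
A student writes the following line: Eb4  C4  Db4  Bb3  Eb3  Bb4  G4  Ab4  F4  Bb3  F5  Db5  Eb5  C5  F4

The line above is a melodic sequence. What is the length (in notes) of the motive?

5

15 notes total. Splitting into 3 groups of 5:
Eb4 C4 Db4 Bb3 Eb3 | Bb4 G4 Ab4 F4 Bb3 | F5 Db5 Eb5 C5 F4
Every group is a transposition up a 5th of the one before; no shorter unit works.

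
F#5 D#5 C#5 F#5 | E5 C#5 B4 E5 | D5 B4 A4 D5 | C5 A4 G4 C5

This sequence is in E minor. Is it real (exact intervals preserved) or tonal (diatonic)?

real

Each cell has the same semitone pattern (-3, -2, 5) — intervals are preserved exactly.
And D#5 lies outside E minor, so the sequence is real rather than tonal.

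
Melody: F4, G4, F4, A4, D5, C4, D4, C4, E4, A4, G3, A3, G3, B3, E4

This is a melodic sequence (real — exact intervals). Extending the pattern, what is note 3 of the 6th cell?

E2

Grouping in 5s, the 3rd note of each cell is F4, C4, G3.
Each moves down a 4th. Continuing: D3 → A2 → E2.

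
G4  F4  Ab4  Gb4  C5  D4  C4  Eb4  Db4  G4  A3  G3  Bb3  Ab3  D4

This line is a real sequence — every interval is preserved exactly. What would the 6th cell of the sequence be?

F#2 E2 G2 F2 B2

The 5-note cells begin on G4, D4, A3 — each down a 4th from the last.
Carrying on: E3 → B2 → F#2.
From F#2 the exact shape gives F#2 E2 G2 F2 B2.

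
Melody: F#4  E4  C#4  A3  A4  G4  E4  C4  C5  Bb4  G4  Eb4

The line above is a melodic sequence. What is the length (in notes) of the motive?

Try groups of 4 (3 cells in 12 notes):
F#4 E4 C#4 A3 | A4 G4 E4 C4 | C5 Bb4 G4 Eb4
Every group is a transposition up a 3rd of the one before; no shorter unit works.

4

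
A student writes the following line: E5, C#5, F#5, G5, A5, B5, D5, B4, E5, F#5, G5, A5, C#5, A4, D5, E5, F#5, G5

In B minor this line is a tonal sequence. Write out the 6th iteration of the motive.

The 6-note cells begin on E5, D5, C#5 — each down a 2nd from the last.
Extending down a 2nd: B4 → A4 → G4.
Statement 6 starts on G4 and keeps the same diatonic contour: G4 E4 A4 B4 C#5 D5.

G4 E4 A4 B4 C#5 D5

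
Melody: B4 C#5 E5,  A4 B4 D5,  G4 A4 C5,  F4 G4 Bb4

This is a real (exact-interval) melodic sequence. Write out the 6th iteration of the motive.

Db4 Eb4 Gb4

Taking 3-note groups, the heads are B4, A4, G4, F4: the pattern moves down a 2nd.
Continuing the starts: Eb4 → Db4.
Statement 6 starts on Db4 and keeps the same exact contour: Db4 Eb4 Gb4.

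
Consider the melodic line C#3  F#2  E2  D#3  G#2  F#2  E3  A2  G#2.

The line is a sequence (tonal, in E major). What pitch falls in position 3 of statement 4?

A2

The unit is 3 notes. Position-3 pitches of the 3 shown cells: E2, F#2, G#2.
From G#2, up a 2nd gives A2.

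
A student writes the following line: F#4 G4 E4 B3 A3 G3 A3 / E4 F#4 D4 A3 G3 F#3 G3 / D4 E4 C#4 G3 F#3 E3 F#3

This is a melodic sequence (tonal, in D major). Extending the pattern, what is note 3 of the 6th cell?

G3

Grouping in 7s, the 3rd note of each cell is E4, D4, C#4.
Carrying that down a 2nd forward: B3 → A3 → G3.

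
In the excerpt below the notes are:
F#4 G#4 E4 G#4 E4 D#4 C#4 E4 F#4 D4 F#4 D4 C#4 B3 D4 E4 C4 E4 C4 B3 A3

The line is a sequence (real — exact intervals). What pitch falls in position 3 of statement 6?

Gb3

The unit is 7 notes. Position-3 pitches of the 3 shown cells: E4, D4, C4.
Each moves down a 2nd. Continuing: Bb3 → Ab3 → Gb3.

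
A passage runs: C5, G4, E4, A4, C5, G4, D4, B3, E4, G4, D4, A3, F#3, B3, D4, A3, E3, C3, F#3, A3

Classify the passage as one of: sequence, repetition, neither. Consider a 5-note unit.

Each 5-note cell is the previous one transposed down a 4th.

sequence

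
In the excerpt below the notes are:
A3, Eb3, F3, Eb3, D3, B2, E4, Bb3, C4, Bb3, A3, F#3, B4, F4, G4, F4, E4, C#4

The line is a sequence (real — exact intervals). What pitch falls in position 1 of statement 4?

F#5

Grouping in 6s, the 1st note of each cell is A3, E4, B4.
Each moves up a 5th; the next is F#5.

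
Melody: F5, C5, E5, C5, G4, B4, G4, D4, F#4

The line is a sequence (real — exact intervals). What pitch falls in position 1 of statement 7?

B2

Grouping in 3s, the 1st note of each cell is F5, C5, G4.
Extending down a 4th: D4 → A3 → E3 → B2.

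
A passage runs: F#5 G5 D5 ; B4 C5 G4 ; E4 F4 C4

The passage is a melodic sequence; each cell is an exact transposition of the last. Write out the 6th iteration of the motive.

The 3-note cells begin on F#5, B4, E4 — each down a 5th from the last.
Carrying on: A3 → D3 → G2.
Statement 6 starts on G2 and keeps the same exact contour: G2 Ab2 Eb2.

G2 Ab2 Eb2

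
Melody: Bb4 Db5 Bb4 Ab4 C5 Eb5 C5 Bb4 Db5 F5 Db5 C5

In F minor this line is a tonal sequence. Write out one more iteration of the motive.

Eb5 G5 Eb5 Db5

Unit = 4 notes; the statements start on Bb4, C5, Db5, moving up a 2nd each time.
So cell 4 is Eb5 G5 Eb5 Db5.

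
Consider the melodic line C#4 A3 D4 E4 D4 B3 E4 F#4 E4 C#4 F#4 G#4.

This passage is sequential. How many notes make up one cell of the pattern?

4

12 notes total. Splitting into 3 groups of 4:
C#4 A3 D4 E4 | D4 B3 E4 F#4 | E4 C#4 F#4 G#4
Every group is a transposition up a 2nd of the one before; no shorter unit works.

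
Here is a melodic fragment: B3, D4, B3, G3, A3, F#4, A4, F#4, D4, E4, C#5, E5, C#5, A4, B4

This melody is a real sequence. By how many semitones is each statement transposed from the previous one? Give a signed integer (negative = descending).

7

With a 5-note motive the entries are B3, F#4, C#5, each up a 5th from the previous.
B3→F#4 is 66 − 59 = 7 semitones.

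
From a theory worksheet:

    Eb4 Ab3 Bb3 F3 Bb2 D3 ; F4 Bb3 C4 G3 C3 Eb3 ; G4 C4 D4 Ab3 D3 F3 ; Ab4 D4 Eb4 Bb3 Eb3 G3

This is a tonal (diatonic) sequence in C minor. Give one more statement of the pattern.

Bb4 Eb4 F4 C4 F3 Ab3

The 6-note cells begin on Eb4, F4, G4, Ab4 — each up a 2nd from the last.
From Bb4 the diatonic shape gives Bb4 Eb4 F4 C4 F3 Ab3.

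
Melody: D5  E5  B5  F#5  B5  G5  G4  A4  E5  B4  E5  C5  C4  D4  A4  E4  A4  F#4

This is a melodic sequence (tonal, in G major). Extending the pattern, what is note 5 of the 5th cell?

Grouping in 6s, the 5th note of each cell is B5, E5, A4.
Each moves down a 5th. Continuing: D4 → G3.

G3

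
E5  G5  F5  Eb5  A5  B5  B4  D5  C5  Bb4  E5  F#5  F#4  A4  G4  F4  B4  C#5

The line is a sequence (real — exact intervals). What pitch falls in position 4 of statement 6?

Grouping in 6s, the 4th note of each cell is Eb5, Bb4, F4.
Each moves down a 4th. Continuing: C4 → G3 → D3.

D3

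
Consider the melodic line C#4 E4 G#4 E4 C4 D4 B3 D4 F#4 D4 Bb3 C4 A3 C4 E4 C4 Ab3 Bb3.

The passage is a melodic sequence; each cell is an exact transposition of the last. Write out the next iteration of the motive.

Taking 6-note groups, the heads are C#4, B3, A3: the pattern moves down a 2nd.
From G3 the exact shape gives G3 Bb3 D4 Bb3 Gb3 Ab3.

G3 Bb3 D4 Bb3 Gb3 Ab3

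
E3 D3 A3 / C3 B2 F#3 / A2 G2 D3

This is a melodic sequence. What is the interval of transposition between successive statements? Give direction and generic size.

down a 3rd

The 3-note cells begin on E3, C3, A2 — each down a 3rd from the last.
From E3 to C3: down a 3rd.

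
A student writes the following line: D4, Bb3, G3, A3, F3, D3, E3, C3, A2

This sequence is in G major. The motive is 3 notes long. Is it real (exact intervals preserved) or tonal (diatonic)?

real

Each cell has the same semitone pattern (-4, -3) — intervals are preserved exactly.
And Bb3 lies outside G major, so the sequence is real rather than tonal.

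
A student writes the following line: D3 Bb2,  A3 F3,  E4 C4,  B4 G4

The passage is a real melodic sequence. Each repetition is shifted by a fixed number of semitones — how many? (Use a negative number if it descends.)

7

Unit = 2 notes; the statements start on D3, A3, E4, B4, moving up a 5th each time.
D3→A3 is 57 − 50 = 7 semitones.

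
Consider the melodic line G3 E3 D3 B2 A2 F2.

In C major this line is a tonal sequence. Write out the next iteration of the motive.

E2 C2

The 2-note cells begin on G3, D3, A2 — each down a 4th from the last.
So cell 4 is E2 C2.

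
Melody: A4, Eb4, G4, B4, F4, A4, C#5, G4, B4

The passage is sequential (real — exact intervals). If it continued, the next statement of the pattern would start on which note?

With a 3-note motive the entries are A4, B4, C#5, each up a 2nd from the previous.
The next head, up a 2nd from C#5, is D#5.

D#5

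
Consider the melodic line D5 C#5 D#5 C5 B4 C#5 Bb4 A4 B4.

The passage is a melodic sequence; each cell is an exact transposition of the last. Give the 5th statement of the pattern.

Unit = 3 notes; the statements start on D5, C5, Bb4, moving down a 2nd each time.
Extending down a 2nd: Ab4 → Gb4.
Statement 5 starts on Gb4 and keeps the same exact contour: Gb4 F4 G4.

Gb4 F4 G4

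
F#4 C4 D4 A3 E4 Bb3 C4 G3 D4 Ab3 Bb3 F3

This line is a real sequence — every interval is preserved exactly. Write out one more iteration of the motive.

Unit = 4 notes; the statements start on F#4, E4, D4, moving down a 2nd each time.
Statement 4 starts on C4 and keeps the same exact contour: C4 Gb3 Ab3 Eb3.

C4 Gb3 Ab3 Eb3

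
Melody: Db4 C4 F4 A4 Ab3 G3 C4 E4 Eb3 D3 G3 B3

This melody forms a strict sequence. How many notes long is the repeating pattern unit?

There are 12 notes; a 4-note unit gives 3 cells:
Db4 C4 F4 A4 | Ab3 G3 C4 E4 | Eb3 D3 G3 B3
That's a consistent down a 4th shift per cell, and no other grouping gives one.

4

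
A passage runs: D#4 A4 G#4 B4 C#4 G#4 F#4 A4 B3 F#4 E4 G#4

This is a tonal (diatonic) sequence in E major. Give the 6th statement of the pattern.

Taking 4-note groups, the heads are D#4, C#4, B3: the pattern moves down a 2nd.
Extending down a 2nd: A3 → G#3 → F#3.
So cell 6 is F#3 C#4 B3 D#4.

F#3 C#4 B3 D#4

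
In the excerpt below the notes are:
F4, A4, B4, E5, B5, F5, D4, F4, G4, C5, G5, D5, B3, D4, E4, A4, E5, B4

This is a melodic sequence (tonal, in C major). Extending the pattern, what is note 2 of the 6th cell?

E3

Grouping in 6s, the 2nd note of each cell is A4, F4, D4.
Each moves down a 3rd. Continuing: B3 → G3 → E3.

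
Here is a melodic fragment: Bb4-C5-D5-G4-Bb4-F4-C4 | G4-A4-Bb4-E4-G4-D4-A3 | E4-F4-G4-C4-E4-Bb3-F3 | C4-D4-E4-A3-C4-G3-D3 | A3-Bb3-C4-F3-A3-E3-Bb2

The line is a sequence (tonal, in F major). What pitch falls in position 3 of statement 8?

The unit is 7 notes. Position-3 pitches of the 5 shown cells: D5, Bb4, G4, E4, C4.
Carrying that down a 3rd forward: A3 → F3 → D3.

D3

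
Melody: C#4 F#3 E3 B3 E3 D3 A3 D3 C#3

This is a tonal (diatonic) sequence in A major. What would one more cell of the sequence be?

G#3 C#3 B2

Unit = 3 notes; the statements start on C#4, B3, A3, moving down a 2nd each time.
So cell 4 is G#3 C#3 B2.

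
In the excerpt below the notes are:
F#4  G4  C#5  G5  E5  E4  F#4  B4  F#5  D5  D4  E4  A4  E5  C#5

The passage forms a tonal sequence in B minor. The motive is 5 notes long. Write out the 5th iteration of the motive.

B3 C#4 F#4 C#5 A4

Taking 5-note groups, the heads are F#4, E4, D4: the pattern moves down a 2nd.
Carrying on: C#4 → B3.
Statement 5 starts on B3 and keeps the same diatonic contour: B3 C#4 F#4 C#5 A4.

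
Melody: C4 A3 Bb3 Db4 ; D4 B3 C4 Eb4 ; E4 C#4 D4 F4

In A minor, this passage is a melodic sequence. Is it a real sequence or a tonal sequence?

real

Each cell has the same semitone pattern (-3, 1, 3) — intervals are preserved exactly.
And Bb3 lies outside A minor, so the sequence is real rather than tonal.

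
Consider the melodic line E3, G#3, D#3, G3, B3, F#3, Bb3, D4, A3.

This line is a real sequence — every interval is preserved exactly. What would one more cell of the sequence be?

Db4 F4 C4

The 3-note cells begin on E3, G3, Bb3 — each up a 3rd from the last.
Statement 4 starts on Db4 and keeps the same exact contour: Db4 F4 C4.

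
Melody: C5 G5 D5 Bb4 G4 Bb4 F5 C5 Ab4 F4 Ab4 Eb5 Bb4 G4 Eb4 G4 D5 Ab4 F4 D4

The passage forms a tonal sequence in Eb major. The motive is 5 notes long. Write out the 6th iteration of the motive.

Eb4 Bb4 F4 D4 Bb3

Taking 5-note groups, the heads are C5, Bb4, Ab4, G4: the pattern moves down a 2nd.
Continuing the starts: F4 → Eb4.
So cell 6 is Eb4 Bb4 F4 D4 Bb3.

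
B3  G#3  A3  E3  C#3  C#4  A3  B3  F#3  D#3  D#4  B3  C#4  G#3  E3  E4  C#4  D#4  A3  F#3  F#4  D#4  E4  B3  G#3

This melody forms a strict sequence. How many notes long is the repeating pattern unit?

5

Try groups of 5 (5 cells in 25 notes):
B3 G#3 A3 E3 C#3 | C#4 A3 B3 F#3 D#3 | D#4 B3 C#4 G#3 E3 | E4 C#4 D#4 A3 F#3 | F#4 D#4 E4 B3 G#3
Each cell is the previous one up a 2nd — so the unit is 5 notes.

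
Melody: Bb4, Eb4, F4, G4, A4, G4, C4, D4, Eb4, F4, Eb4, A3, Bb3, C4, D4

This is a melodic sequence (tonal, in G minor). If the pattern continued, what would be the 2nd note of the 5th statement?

Grouping in 5s, the 2nd note of each cell is Eb4, C4, A3.
Carrying that down a 3rd forward: F3 → D3.

D3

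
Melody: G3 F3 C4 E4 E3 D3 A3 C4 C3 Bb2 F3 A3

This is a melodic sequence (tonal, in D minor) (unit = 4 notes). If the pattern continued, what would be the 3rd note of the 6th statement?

G2

The unit is 4 notes. Position-3 pitches of the 3 shown cells: C4, A3, F3.
Extending down a 3rd: D3 → Bb2 → G2.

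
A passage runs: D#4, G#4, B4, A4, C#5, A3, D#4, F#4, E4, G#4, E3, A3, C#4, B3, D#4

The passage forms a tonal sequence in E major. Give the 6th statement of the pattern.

C#2 F#2 A2 G#2 B2

With a 5-note motive the entries are D#4, A3, E3, each down a 4th from the previous.
Carrying on: B2 → F#2 → C#2.
From C#2 the diatonic shape gives C#2 F#2 A2 G#2 B2.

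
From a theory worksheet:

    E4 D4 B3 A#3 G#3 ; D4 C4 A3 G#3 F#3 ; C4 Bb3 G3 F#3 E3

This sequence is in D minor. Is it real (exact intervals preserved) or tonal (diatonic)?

Each cell has the same semitone pattern (-2, -3, -1, -2) — intervals are preserved exactly.
And B3 lies outside D minor, so the sequence is real rather than tonal.

real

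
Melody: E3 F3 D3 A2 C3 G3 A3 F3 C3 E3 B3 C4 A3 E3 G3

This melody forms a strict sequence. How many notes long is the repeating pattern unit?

5

15 notes total. Splitting into 3 groups of 5:
E3 F3 D3 A2 C3 | G3 A3 F3 C3 E3 | B3 C4 A3 E3 G3
Every group is a transposition up a 3rd of the one before; no shorter unit works.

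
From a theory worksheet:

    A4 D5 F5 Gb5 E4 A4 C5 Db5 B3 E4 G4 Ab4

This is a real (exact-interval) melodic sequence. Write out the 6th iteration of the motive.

G#2 C#3 E3 F3

Unit = 4 notes; the statements start on A4, E4, B3, moving down a 4th each time.
Extending down a 4th: F#3 → C#3 → G#2.
Statement 6 starts on G#2 and keeps the same exact contour: G#2 C#3 E3 F3.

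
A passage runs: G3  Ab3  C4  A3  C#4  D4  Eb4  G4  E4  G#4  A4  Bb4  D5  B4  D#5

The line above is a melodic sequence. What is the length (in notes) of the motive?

5

Try groups of 5 (3 cells in 15 notes):
G3 Ab3 C4 A3 C#4 | D4 Eb4 G4 E4 G#4 | A4 Bb4 D5 B4 D#5
That's a consistent up a 5th shift per cell, and no other grouping gives one.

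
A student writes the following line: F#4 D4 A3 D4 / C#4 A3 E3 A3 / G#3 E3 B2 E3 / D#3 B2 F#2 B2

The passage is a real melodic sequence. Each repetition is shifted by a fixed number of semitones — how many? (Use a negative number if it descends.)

-5

With a 4-note motive the entries are F#4, C#4, G#3, D#3, each down a 4th from the previous.
F#4→C#4 is 61 − 66 = -5 semitones.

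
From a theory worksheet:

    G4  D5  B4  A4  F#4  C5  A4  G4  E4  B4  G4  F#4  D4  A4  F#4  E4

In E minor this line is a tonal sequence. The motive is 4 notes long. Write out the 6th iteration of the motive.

B3 F#4 D4 C4

Unit = 4 notes; the statements start on G4, F#4, E4, D4, moving down a 2nd each time.
Carrying on: C4 → B3.
So cell 6 is B3 F#4 D4 C4.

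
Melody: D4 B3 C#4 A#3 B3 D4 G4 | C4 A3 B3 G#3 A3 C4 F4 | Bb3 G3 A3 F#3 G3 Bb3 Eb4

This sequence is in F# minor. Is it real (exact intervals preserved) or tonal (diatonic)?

real

Each cell has the same semitone pattern (-3, 2, -3, 1, 3, 5) — intervals are preserved exactly.
And A#3 lies outside F# minor, so the sequence is real rather than tonal.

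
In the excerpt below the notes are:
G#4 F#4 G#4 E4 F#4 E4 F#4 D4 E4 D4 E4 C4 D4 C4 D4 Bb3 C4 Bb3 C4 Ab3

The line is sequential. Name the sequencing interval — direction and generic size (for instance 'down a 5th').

With a 4-note motive the entries are G#4, F#4, E4, D4, C4, each down a 2nd from the previous.
From G#4 to F#4: down a 2nd.

down a 2nd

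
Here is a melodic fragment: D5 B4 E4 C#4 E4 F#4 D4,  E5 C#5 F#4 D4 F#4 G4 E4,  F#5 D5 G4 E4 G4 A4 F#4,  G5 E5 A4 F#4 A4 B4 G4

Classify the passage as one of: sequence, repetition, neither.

sequence

Each 7-note cell is the previous one transposed up a 2nd.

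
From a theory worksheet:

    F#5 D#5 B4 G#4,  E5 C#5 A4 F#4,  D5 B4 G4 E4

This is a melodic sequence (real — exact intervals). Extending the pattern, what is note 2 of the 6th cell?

F4

With 4-note cells, note 2 of each statement runs D#5, C#5, B4.
Extending down a 2nd: A4 → G4 → F4.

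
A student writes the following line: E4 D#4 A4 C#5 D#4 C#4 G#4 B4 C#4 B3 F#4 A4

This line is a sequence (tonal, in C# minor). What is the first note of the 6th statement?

G#3

With a 4-note motive the entries are E4, D#4, C#4, each down a 2nd from the previous.
Continuing: B3 → A3 → G#3. Statement 6 starts on G#3.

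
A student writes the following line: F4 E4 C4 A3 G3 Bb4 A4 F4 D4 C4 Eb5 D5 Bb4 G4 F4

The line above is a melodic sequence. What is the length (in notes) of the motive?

5

Try groups of 5 (3 cells in 15 notes):
F4 E4 C4 A3 G3 | Bb4 A4 F4 D4 C4 | Eb5 D5 Bb4 G4 F4
Each cell is the previous one up a 4th — so the unit is 5 notes.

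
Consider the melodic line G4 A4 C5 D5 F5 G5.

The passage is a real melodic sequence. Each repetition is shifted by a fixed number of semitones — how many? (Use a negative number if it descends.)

With a 2-note motive the entries are G4, C5, F5, each up a 4th from the previous.
Counting half-steps from G4 to C5: 5.

5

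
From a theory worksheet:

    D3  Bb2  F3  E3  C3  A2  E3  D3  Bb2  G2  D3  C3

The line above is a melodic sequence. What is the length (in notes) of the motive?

4

Try groups of 4 (3 cells in 12 notes):
D3 Bb2 F3 E3 | C3 A2 E3 D3 | Bb2 G2 D3 C3
Every group is a transposition down a 2nd of the one before; no shorter unit works.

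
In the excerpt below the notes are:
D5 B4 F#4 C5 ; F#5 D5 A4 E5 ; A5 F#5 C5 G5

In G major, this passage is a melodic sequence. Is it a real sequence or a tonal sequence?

tonal

Every note is diatonic to G major.
Cell 1 has -3 semitones from note 1 to 2, but cell 2 has -4 — the interval quality changes while the contour stays the same, which is the hallmark of a tonal sequence.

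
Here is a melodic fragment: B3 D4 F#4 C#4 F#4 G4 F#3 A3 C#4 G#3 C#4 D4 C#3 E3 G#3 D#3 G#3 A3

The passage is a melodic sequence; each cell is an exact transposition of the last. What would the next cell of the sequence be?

G#2 B2 D#3 A#2 D#3 E3

With a 6-note motive the entries are B3, F#3, C#3, each down a 4th from the previous.
Statement 4 starts on G#2 and keeps the same exact contour: G#2 B2 D#3 A#2 D#3 E3.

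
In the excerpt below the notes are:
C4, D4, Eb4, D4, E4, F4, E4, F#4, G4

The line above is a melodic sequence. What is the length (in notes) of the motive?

9 notes total. Splitting into 3 groups of 3:
C4 D4 Eb4 | D4 E4 F4 | E4 F#4 G4
Every group is a transposition up a 2nd of the one before; no shorter unit works.

3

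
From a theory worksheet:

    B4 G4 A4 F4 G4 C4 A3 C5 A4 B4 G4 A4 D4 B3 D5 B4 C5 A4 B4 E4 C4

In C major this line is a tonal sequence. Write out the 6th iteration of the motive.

G5 E5 F5 D5 E5 A4 F4

Taking 7-note groups, the heads are B4, C5, D5: the pattern moves up a 2nd.
Continuing the starts: E5 → F5 → G5.
Statement 6 starts on G5 and keeps the same diatonic contour: G5 E5 F5 D5 E5 A4 F4.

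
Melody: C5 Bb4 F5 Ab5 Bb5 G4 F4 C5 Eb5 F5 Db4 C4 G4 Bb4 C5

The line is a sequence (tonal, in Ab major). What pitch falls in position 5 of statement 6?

Ab3

With 5-note cells, note 5 of each statement runs Bb5, F5, C5.
Extending down a 4th: G4 → Db4 → Ab3.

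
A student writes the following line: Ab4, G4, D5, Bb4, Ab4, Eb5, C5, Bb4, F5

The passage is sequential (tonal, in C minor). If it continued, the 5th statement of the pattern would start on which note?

Eb5

Unit = 3 notes; the statements start on Ab4, Bb4, C5, moving up a 2nd each time.
Extending the heads up a 2nd: D5 → Eb5.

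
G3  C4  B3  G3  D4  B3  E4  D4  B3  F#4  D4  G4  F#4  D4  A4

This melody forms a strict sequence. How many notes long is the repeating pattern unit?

There are 15 notes; a 5-note unit gives 3 cells:
G3 C4 B3 G3 D4 | B3 E4 D4 B3 F#4 | D4 G4 F#4 D4 A4
Each cell is the previous one up a 3rd — so the unit is 5 notes.

5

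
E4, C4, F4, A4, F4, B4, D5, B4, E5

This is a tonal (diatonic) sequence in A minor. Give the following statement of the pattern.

Unit = 3 notes; the statements start on E4, A4, D5, moving up a 4th each time.
So cell 4 is G5 E5 A5.

G5 E5 A5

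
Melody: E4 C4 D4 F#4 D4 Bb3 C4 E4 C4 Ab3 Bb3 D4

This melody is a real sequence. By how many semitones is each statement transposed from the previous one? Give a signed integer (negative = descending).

Taking 4-note groups, the heads are E4, D4, C4: the pattern moves down a 2nd.
E4→D4 is 62 − 64 = -2 semitones.

-2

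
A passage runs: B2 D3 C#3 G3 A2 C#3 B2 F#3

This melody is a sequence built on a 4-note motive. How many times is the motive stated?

8 notes in groups of 4 gives 8/4 = 2 statements.
Starts: B2, A2 — each down a 2nd.

2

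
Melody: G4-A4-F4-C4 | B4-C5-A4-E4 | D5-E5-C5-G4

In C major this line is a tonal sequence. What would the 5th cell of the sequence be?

The 4-note cells begin on G4, B4, D5 — each up a 3rd from the last.
Carrying on: F5 → A5.
From A5 the diatonic shape gives A5 B5 G5 D5.

A5 B5 G5 D5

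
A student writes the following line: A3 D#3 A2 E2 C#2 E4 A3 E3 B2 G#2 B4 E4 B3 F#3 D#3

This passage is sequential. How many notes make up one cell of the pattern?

Try groups of 5 (3 cells in 15 notes):
A3 D#3 A2 E2 C#2 | E4 A3 E3 B2 G#2 | B4 E4 B3 F#3 D#3
Each cell is the previous one up a 5th — so the unit is 5 notes.

5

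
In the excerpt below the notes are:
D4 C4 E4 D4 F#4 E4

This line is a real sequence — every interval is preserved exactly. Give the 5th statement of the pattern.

Unit = 2 notes; the statements start on D4, E4, F#4, moving up a 2nd each time.
Continuing the starts: G#4 → A#4.
From A#4 the exact shape gives A#4 G#4.

A#4 G#4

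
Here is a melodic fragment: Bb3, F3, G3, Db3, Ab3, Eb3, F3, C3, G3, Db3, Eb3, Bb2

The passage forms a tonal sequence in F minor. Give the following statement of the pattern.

F3 C3 Db3 Ab2

The 4-note cells begin on Bb3, Ab3, G3 — each down a 2nd from the last.
So cell 4 is F3 C3 Db3 Ab2.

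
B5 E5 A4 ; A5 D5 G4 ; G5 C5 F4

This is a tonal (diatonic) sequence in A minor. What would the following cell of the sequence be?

Taking 3-note groups, the heads are B5, A5, G5: the pattern moves down a 2nd.
From F5 the diatonic shape gives F5 B4 E4.

F5 B4 E4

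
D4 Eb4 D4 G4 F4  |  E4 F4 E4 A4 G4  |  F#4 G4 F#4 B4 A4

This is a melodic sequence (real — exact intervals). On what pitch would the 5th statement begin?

Unit = 5 notes; the statements start on D4, E4, F#4, moving up a 2nd each time.
Continuing: G#4 → A#4. Statement 5 starts on A#4.

A#4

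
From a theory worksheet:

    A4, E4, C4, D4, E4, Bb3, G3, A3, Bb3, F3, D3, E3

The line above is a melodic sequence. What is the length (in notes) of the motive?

Try groups of 4 (3 cells in 12 notes):
A4 E4 C4 D4 | E4 Bb3 G3 A3 | Bb3 F3 D3 E3
Every group is a transposition down a 4th of the one before; no shorter unit works.

4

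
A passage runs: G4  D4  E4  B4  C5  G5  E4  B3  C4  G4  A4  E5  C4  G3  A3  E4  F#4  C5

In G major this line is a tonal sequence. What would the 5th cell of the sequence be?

F#3 C3 D3 A3 B3 F#4

The 6-note cells begin on G4, E4, C4 — each down a 3rd from the last.
Carrying on: A3 → F#3.
From F#3 the diatonic shape gives F#3 C3 D3 A3 B3 F#4.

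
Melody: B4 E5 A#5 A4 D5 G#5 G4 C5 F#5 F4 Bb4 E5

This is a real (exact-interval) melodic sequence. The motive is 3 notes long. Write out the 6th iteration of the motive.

Db4 Gb4 C5

With a 3-note motive the entries are B4, A4, G4, F4, each down a 2nd from the previous.
Continuing the starts: Eb4 → Db4.
So cell 6 is Db4 Gb4 C5.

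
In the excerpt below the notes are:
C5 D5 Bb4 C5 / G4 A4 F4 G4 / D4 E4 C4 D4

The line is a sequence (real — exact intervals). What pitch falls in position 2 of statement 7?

Grouping in 4s, the 2nd note of each cell is D5, A4, E4.
Carrying that down a 4th forward: B3 → F#3 → C#3 → G#2.

G#2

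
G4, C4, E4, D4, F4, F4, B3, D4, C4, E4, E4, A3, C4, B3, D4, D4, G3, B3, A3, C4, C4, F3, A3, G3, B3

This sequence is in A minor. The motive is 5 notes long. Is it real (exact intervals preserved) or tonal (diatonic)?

tonal

Every note is diatonic to A minor.
Cell 1 has -7 semitones from note 1 to 2, but cell 2 has -6 — the interval quality changes while the contour stays the same, which is the hallmark of a tonal sequence.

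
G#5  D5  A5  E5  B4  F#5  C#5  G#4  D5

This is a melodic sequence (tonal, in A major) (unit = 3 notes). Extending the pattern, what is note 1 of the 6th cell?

D4

Grouping in 3s, the 1st note of each cell is G#5, E5, C#5.
Extending down a 3rd: A4 → F#4 → D4.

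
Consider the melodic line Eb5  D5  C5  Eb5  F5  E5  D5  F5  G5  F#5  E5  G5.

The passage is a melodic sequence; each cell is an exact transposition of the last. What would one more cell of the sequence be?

A5 G#5 F#5 A5

Unit = 4 notes; the statements start on Eb5, F5, G5, moving up a 2nd each time.
So cell 4 is A5 G#5 F#5 A5.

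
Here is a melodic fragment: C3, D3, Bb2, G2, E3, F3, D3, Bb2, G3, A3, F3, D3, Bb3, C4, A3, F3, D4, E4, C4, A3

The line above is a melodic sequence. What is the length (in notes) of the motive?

4

20 notes total. Splitting into 5 groups of 4:
C3 D3 Bb2 G2 | E3 F3 D3 Bb2 | G3 A3 F3 D3 | Bb3 C4 A3 F3 | D4 E4 C4 A3
Every group is a transposition up a 3rd of the one before; no shorter unit works.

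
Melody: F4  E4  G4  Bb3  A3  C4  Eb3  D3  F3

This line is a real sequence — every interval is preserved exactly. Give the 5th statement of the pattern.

Unit = 3 notes; the statements start on F4, Bb3, Eb3, moving down a 5th each time.
Extending down a 5th: Ab2 → Db2.
So cell 5 is Db2 C2 Eb2.

Db2 C2 Eb2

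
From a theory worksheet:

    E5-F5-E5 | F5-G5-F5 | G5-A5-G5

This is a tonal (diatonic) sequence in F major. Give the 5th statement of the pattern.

Bb5 C6 Bb5

The 3-note cells begin on E5, F5, G5 — each up a 2nd from the last.
Extending up a 2nd: A5 → Bb5.
From Bb5 the diatonic shape gives Bb5 C6 Bb5.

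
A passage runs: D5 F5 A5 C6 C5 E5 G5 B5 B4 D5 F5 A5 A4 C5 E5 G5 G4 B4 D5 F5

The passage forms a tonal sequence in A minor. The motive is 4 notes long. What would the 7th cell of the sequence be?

With a 4-note motive the entries are D5, C5, B4, A4, G4, each down a 2nd from the previous.
Continuing the starts: F4 → E4.
Statement 7 starts on E4 and keeps the same diatonic contour: E4 G4 B4 D5.

E4 G4 B4 D5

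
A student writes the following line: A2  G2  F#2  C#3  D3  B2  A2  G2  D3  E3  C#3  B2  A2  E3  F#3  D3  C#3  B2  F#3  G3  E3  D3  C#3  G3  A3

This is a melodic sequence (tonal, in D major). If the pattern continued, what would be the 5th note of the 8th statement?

With 5-note cells, note 5 of each statement runs D3, E3, F#3, G3, A3.
Carrying that up a 2nd forward: B3 → C#4 → D4.

D4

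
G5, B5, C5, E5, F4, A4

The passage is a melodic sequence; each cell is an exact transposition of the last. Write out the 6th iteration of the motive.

Ab2 C3

Taking 2-note groups, the heads are G5, C5, F4: the pattern moves down a 5th.
Extending down a 5th: Bb3 → Eb3 → Ab2.
Statement 6 starts on Ab2 and keeps the same exact contour: Ab2 C3.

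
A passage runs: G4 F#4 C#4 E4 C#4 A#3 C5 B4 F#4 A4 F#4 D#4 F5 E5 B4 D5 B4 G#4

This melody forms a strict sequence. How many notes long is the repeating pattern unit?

6

18 notes total. Splitting into 3 groups of 6:
G4 F#4 C#4 E4 C#4 A#3 | C5 B4 F#4 A4 F#4 D#4 | F5 E5 B4 D5 B4 G#4
Every group is a transposition up a 4th of the one before; no shorter unit works.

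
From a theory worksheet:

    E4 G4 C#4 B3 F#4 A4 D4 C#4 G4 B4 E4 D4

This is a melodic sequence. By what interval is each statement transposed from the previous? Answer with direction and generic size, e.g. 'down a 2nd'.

up a 2nd

The 4-note cells begin on E4, F#4, G4 — each up a 2nd from the last.
E4 to F#4 is up a 2nd.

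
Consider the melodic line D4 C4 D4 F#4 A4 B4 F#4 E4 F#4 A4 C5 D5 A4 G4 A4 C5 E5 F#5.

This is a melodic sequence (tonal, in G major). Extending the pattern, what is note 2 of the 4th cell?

With 6-note cells, note 2 of each statement runs C4, E4, G4.
From G4, up a 3rd gives B4.

B4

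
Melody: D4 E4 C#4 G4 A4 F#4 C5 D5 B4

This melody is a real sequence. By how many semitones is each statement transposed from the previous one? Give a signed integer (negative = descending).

5

Taking 3-note groups, the heads are D4, G4, C5: the pattern moves up a 4th.
D4 to G4 spans +5 semitones.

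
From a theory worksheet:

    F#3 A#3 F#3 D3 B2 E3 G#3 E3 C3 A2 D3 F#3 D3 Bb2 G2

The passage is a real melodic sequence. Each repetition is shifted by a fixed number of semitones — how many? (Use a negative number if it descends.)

Taking 5-note groups, the heads are F#3, E3, D3: the pattern moves down a 2nd.
Counting half-steps from F#3 to E3: -2.

-2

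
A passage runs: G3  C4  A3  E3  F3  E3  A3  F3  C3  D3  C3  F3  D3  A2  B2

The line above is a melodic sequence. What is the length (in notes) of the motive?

5

Try groups of 5 (3 cells in 15 notes):
G3 C4 A3 E3 F3 | E3 A3 F3 C3 D3 | C3 F3 D3 A2 B2
Each cell is the previous one down a 3rd — so the unit is 5 notes.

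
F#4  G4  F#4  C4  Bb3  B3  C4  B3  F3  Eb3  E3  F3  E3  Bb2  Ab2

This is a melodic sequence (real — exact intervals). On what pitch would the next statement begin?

A2

The 5-note cells begin on F#4, B3, E3 — each down a 5th from the last.
One more step down a 5th gives A2.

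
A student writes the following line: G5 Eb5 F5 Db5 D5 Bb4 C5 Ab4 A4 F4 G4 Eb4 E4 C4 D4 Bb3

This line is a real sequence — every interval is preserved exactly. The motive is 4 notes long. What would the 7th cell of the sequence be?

C#3 A2 B2 G2

The 4-note cells begin on G5, D5, A4, E4 — each down a 4th from the last.
Continuing the starts: B3 → F#3 → C#3.
From C#3 the exact shape gives C#3 A2 B2 G2.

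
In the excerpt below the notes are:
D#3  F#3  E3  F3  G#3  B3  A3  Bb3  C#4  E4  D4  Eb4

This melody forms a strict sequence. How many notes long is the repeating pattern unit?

12 notes total. Splitting into 3 groups of 4:
D#3 F#3 E3 F3 | G#3 B3 A3 Bb3 | C#4 E4 D4 Eb4
Each cell is the previous one up a 4th — so the unit is 4 notes.

4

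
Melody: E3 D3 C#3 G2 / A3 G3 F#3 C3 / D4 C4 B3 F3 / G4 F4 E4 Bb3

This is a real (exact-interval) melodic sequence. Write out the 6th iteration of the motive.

Unit = 4 notes; the statements start on E3, A3, D4, G4, moving up a 4th each time.
Continuing the starts: C5 → F5.
So cell 6 is F5 Eb5 D5 Ab4.

F5 Eb5 D5 Ab4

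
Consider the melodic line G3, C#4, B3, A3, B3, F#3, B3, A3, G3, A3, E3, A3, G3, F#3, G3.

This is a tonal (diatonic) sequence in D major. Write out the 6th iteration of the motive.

Taking 5-note groups, the heads are G3, F#3, E3: the pattern moves down a 2nd.
Continuing the starts: D3 → C#3 → B2.
Statement 6 starts on B2 and keeps the same diatonic contour: B2 E3 D3 C#3 D3.

B2 E3 D3 C#3 D3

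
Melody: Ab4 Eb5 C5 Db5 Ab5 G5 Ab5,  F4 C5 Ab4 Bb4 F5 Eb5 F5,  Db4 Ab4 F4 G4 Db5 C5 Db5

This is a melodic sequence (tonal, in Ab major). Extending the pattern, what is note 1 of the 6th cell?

With 7-note cells, note 1 of each statement runs Ab4, F4, Db4.
Each moves down a 3rd. Continuing: Bb3 → G3 → Eb3.

Eb3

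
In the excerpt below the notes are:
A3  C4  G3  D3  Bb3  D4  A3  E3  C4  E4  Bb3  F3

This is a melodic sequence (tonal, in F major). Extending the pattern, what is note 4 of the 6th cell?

Bb3

Grouping in 4s, the 4th note of each cell is D3, E3, F3.
Each moves up a 2nd. Continuing: G3 → A3 → Bb3.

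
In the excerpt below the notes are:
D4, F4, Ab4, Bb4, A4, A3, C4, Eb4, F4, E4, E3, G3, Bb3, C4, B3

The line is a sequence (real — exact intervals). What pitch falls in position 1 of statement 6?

C#2

Grouping in 5s, the 1st note of each cell is D4, A3, E3.
Carrying that down a 4th forward: B2 → F#2 → C#2.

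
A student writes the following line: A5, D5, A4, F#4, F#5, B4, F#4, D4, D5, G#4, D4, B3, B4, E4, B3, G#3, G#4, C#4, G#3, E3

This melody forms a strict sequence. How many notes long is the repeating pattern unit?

20 notes total. Splitting into 5 groups of 4:
A5 D5 A4 F#4 | F#5 B4 F#4 D4 | D5 G#4 D4 B3 | B4 E4 B3 G#3 | G#4 C#4 G#3 E3
That's a consistent down a 3rd shift per cell, and no other grouping gives one.

4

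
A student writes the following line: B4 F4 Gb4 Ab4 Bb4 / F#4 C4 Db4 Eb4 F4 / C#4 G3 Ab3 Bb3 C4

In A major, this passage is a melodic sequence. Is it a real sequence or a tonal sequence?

Each cell has the same semitone pattern (-6, 1, 2, 2) — intervals are preserved exactly.
And F4 lies outside A major, so the sequence is real rather than tonal.

real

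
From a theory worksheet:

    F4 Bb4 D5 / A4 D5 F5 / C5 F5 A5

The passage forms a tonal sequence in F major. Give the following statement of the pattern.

E5 A5 C6

The 3-note cells begin on F4, A4, C5 — each up a 3rd from the last.
Statement 4 starts on E5 and keeps the same diatonic contour: E5 A5 C6.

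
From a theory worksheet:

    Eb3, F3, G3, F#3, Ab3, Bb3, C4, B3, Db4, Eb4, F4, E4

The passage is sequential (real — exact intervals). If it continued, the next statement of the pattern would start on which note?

Gb4

Taking 4-note groups, the heads are Eb3, Ab3, Db4: the pattern moves up a 4th.
One more step up a 4th gives Gb4.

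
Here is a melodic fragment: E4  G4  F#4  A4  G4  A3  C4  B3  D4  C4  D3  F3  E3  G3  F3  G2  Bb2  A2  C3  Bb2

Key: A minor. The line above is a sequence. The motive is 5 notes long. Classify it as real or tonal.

Each cell has the same semitone pattern (3, -1, 3, -2) — intervals are preserved exactly.
And F#4 lies outside A minor, so the sequence is real rather than tonal.

real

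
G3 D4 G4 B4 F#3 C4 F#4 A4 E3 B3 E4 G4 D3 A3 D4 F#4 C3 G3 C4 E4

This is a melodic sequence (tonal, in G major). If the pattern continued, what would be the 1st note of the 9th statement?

F#2

With 4-note cells, note 1 of each statement runs G3, F#3, E3, D3, C3.
Extending down a 2nd: B2 → A2 → G2 → F#2.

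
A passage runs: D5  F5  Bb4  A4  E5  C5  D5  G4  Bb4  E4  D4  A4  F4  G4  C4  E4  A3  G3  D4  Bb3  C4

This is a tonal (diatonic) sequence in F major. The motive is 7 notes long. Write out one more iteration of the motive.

The 7-note cells begin on D5, G4, C4 — each down a 5th from the last.
Statement 4 starts on F3 and keeps the same diatonic contour: F3 A3 D3 C3 G3 E3 F3.

F3 A3 D3 C3 G3 E3 F3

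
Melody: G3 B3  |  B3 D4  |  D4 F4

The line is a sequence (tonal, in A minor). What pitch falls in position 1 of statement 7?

The unit is 2 notes. Position-1 pitches of the 3 shown cells: G3, B3, D4.
Carrying that up a 3rd forward: F4 → A4 → C5 → E5.

E5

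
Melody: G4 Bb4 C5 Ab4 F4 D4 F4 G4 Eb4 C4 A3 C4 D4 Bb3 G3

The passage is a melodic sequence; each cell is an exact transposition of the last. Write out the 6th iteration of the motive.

Unit = 5 notes; the statements start on G4, D4, A3, moving down a 4th each time.
Continuing the starts: E3 → B2 → F#2.
Statement 6 starts on F#2 and keeps the same exact contour: F#2 A2 B2 G2 E2.

F#2 A2 B2 G2 E2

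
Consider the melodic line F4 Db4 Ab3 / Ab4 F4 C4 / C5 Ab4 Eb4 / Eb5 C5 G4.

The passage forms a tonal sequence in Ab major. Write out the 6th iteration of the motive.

Bb5 G5 Db5

Unit = 3 notes; the statements start on F4, Ab4, C5, Eb5, moving up a 3rd each time.
Carrying on: G5 → Bb5.
Statement 6 starts on Bb5 and keeps the same diatonic contour: Bb5 G5 Db5.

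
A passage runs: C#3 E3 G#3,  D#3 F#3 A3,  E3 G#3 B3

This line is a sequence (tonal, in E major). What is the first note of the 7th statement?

B3

Taking 3-note groups, the heads are C#3, D#3, E3: the pattern moves up a 2nd.
Continuing: F#3 → G#3 → A3 → B3. Statement 7 starts on B3.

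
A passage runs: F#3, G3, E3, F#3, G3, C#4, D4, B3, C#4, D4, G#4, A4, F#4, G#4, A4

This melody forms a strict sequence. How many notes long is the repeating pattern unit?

Try groups of 5 (3 cells in 15 notes):
F#3 G3 E3 F#3 G3 | C#4 D4 B3 C#4 D4 | G#4 A4 F#4 G#4 A4
That's a consistent up a 5th shift per cell, and no other grouping gives one.

5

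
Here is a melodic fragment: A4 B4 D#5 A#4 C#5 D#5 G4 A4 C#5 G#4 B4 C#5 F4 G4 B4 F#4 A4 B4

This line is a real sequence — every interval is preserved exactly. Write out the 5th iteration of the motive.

With a 6-note motive the entries are A4, G4, F4, each down a 2nd from the previous.
Carrying on: Eb4 → Db4.
From Db4 the exact shape gives Db4 Eb4 G4 D4 F4 G4.

Db4 Eb4 G4 D4 F4 G4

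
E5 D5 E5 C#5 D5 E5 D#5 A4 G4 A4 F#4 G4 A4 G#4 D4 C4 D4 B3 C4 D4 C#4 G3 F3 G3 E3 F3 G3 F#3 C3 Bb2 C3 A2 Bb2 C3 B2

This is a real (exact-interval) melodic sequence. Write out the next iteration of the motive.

F2 Eb2 F2 D2 Eb2 F2 E2

Taking 7-note groups, the heads are E5, A4, D4, G3, C3: the pattern moves down a 5th.
From F2 the exact shape gives F2 Eb2 F2 D2 Eb2 F2 E2.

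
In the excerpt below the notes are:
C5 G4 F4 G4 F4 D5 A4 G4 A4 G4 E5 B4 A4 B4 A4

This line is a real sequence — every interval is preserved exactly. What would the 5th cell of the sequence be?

The 5-note cells begin on C5, D5, E5 — each up a 2nd from the last.
Carrying on: F#5 → G#5.
So cell 5 is G#5 D#5 C#5 D#5 C#5.

G#5 D#5 C#5 D#5 C#5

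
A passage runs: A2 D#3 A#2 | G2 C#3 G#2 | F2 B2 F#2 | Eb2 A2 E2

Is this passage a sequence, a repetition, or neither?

Each 3-note cell is the previous one transposed down a 2nd.

sequence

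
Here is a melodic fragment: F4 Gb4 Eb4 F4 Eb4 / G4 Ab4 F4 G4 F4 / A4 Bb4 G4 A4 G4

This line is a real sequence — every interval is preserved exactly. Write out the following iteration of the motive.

B4 C5 A4 B4 A4

Taking 5-note groups, the heads are F4, G4, A4: the pattern moves up a 2nd.
So cell 4 is B4 C5 A4 B4 A4.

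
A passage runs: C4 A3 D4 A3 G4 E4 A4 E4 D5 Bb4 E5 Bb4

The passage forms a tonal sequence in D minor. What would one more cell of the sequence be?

A5 F5 Bb5 F5

Taking 4-note groups, the heads are C4, G4, D5: the pattern moves up a 5th.
So cell 4 is A5 F5 Bb5 F5.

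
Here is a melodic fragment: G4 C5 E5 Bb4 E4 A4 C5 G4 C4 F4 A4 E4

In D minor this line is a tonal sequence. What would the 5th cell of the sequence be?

F3 Bb3 D4 A3

The 4-note cells begin on G4, E4, C4 — each down a 3rd from the last.
Extending down a 3rd: A3 → F3.
From F3 the diatonic shape gives F3 Bb3 D4 A3.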